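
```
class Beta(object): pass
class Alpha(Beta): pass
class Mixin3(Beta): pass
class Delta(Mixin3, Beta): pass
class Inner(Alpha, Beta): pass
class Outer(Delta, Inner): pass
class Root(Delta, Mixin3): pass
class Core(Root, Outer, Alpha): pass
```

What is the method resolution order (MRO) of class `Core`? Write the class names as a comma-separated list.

Core, Root, Outer, Delta, Mixin3, Inner, Alpha, Beta, object

L[Core] = Core + merge(L[Root], L[Outer], L[Alpha], [Root Outer Alpha])
  take Root:  [Root Delta Mixin3 Beta object] + [Outer Delta Mixin3 Inner Alpha Beta object] + [Alpha Beta object] + [Root Outer Alpha]
  take Outer:  [Delta Mixin3 Beta object] + [Outer Delta Mixin3 Inner Alpha Beta object] + [Alpha Beta object] + [Outer Alpha]
  take Delta:  [Delta Mixin3 Beta object] + [Delta Mixin3 Inner Alpha Beta object] + [Alpha Beta object] + [Alpha]
  take Mixin3:  [Mixin3 Beta object] + [Mixin3 Inner Alpha Beta object] + [Alpha Beta object] + [Alpha]
  take Inner:  [Beta object] + [Inner Alpha Beta object] + [Alpha Beta object] + [Alpha]
  take Alpha:  [Beta object] + [Alpha Beta object] + [Alpha Beta object] + [Alpha]
  take Beta:  [Beta object] + [Beta object] + [Beta object]
  take object:  [object] + [object] + [object]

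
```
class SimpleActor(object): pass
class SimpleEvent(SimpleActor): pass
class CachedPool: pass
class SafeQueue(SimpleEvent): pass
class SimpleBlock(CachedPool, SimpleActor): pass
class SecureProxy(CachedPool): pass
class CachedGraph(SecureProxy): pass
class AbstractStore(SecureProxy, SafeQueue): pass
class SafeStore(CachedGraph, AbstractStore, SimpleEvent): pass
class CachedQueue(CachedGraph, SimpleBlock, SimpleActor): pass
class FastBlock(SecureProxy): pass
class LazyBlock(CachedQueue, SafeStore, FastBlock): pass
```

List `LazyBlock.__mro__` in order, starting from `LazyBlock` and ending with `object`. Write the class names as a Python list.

[LazyBlock, CachedQueue, SafeStore, CachedGraph, AbstractStore, FastBlock, SecureProxy, SimpleBlock, CachedPool, SafeQueue, SimpleEvent, SimpleActor, object]

L[LazyBlock] = LazyBlock + merge(L[CachedQueue], L[SafeStore], L[FastBlock], [CachedQueue SafeStore FastBlock])
  take CachedQueue:  [CachedQueue CachedGraph SecureProxy SimpleBlock CachedPool SimpleActor object] + [SafeStore CachedGraph AbstractStore SecureProxy CachedPool SafeQueue SimpleEvent SimpleActor object] + [FastBlock SecureProxy CachedPool object] + [CachedQueue SafeStore FastBlock]
  take SafeStore:  [CachedGraph SecureProxy SimpleBlock CachedPool SimpleActor object] + [SafeStore CachedGraph AbstractStore SecureProxy CachedPool SafeQueue SimpleEvent SimpleActor object] + [FastBlock SecureProxy CachedPool object] + [SafeStore FastBlock]
  take CachedGraph:  [CachedGraph SecureProxy SimpleBlock CachedPool SimpleActor object] + [CachedGraph AbstractStore SecureProxy CachedPool SafeQueue SimpleEvent SimpleActor object] + [FastBlock SecureProxy CachedPool object] + [FastBlock]
  take AbstractStore:  [SecureProxy SimpleBlock CachedPool SimpleActor object] + [AbstractStore SecureProxy CachedPool SafeQueue SimpleEvent SimpleActor object] + [FastBlock SecureProxy CachedPool object] + [FastBlock]
  take FastBlock:  [SecureProxy SimpleBlock CachedPool SimpleActor object] + [SecureProxy CachedPool SafeQueue SimpleEvent SimpleActor object] + [FastBlock SecureProxy CachedPool object] + [FastBlock]
  take SecureProxy:  [SecureProxy SimpleBlock CachedPool SimpleActor object] + [SecureProxy CachedPool SafeQueue SimpleEvent SimpleActor object] + [SecureProxy CachedPool object]
  take SimpleBlock:  [SimpleBlock CachedPool SimpleActor object] + [CachedPool SafeQueue SimpleEvent SimpleActor object] + [CachedPool object]
  take CachedPool:  [CachedPool SimpleActor object] + [CachedPool SafeQueue SimpleEvent SimpleActor object] + [CachedPool object]
  take SafeQueue:  [SimpleActor object] + [SafeQueue SimpleEvent SimpleActor object] + [object]
  take SimpleEvent:  [SimpleActor object] + [SimpleEvent SimpleActor object] + [object]
  take SimpleActor:  [SimpleActor object] + [SimpleActor object] + [object]
  take object:  [object] + [object] + [object]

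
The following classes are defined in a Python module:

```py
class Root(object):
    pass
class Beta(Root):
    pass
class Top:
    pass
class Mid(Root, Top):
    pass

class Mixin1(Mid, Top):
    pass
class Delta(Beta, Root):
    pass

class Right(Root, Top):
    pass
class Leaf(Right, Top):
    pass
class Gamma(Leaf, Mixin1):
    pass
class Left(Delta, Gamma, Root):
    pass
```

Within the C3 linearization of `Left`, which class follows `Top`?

L[Left] = Left + merge(L[Delta], L[Gamma], L[Root], [Delta Gamma Root])
  take Delta:  [Delta Beta Root object] + [Gamma Leaf Right Mixin1 Mid Root Top object] + [Root object] + [Delta Gamma Root]
  take Beta:  [Beta Root object] + [Gamma Leaf Right Mixin1 Mid Root Top object] + [Root object] + [Gamma Root]
  take Gamma:  [Root object] + [Gamma Leaf Right Mixin1 Mid Root Top object] + [Root object] + [Gamma Root]
  take Leaf:  [Root object] + [Leaf Right Mixin1 Mid Root Top object] + [Root object] + [Root]
  take Right:  [Root object] + [Right Mixin1 Mid Root Top object] + [Root object] + [Root]
  take Mixin1:  [Root object] + [Mixin1 Mid Root Top object] + [Root object] + [Root]
  take Mid:  [Root object] + [Mid Root Top object] + [Root object] + [Root]
  take Root:  [Root object] + [Root Top object] + [Root object] + [Root]
  take Top:  [object] + [Top object] + [object]
  take object:  [object] + [object] + [object]
MRO: Left Delta Beta Gamma Leaf Right Mixin1 Mid Root Top object
Top is at position 9; next is object.

object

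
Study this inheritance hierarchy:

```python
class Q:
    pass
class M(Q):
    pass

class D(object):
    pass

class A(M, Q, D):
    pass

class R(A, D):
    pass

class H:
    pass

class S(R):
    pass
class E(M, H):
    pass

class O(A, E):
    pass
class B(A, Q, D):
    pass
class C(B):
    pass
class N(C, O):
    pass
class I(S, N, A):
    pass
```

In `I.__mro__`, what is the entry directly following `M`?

Q

L[I] = I + merge(L[S], L[N], L[A], [S N A])
  take S:  [S R A M Q D object] + [N C B O A E M Q D H object] + [A M Q D object] + [S N A]
  take R:  [R A M Q D object] + [N C B O A E M Q D H object] + [A M Q D object] + [N A]
  take N:  [A M Q D object] + [N C B O A E M Q D H object] + [A M Q D object] + [N A]
  take C:  [A M Q D object] + [C B O A E M Q D H object] + [A M Q D object] + [A]
  take B:  [A M Q D object] + [B O A E M Q D H object] + [A M Q D object] + [A]
  take O:  [A M Q D object] + [O A E M Q D H object] + [A M Q D object] + [A]
  take A:  [A M Q D object] + [A E M Q D H object] + [A M Q D object] + [A]
  take E:  [M Q D object] + [E M Q D H object] + [M Q D object]
  take M:  [M Q D object] + [M Q D H object] + [M Q D object]
  take Q:  [Q D object] + [Q D H object] + [Q D object]
  take D:  [D object] + [D H object] + [D object]
  take H:  [object] + [H object] + [object]
  take object:  [object] + [object] + [object]
MRO: I S R N C B O A E M Q D H object
M is at position 9; next is Q.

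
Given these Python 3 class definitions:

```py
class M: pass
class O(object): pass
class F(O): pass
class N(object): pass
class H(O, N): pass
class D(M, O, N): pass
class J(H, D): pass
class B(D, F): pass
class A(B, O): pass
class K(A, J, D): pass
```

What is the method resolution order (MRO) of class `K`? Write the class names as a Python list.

L[K] = K + merge(L[A], L[J], L[D], [A J D])
  take A:  [A B D M F O N object] + [J H D M O N object] + [D M O N object] + [A J D]
  take B:  [B D M F O N object] + [J H D M O N object] + [D M O N object] + [J D]
  take J:  [D M F O N object] + [J H D M O N object] + [D M O N object] + [J D]
  take H:  [D M F O N object] + [H D M O N object] + [D M O N object] + [D]
  take D:  [D M F O N object] + [D M O N object] + [D M O N object] + [D]
  take M:  [M F O N object] + [M O N object] + [M O N object]
  take F:  [F O N object] + [O N object] + [O N object]
  take O:  [O N object] + [O N object] + [O N object]
  take N:  [N object] + [N object] + [N object]
  take object:  [object] + [object] + [object]

[K, A, B, J, H, D, M, F, O, N, object]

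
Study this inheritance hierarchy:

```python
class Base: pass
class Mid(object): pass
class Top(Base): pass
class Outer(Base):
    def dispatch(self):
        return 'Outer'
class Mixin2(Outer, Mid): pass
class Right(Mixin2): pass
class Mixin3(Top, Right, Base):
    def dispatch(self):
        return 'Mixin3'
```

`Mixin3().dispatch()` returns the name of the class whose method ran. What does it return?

Mixin3

L[Mixin3] = Mixin3 + merge(L[Top], L[Right], L[Base], [Top Right Base])
  take Top:  [Top Base object] + [Right Mixin2 Outer Base Mid object] + [Base object] + [Top Right Base]
  take Right:  [Base object] + [Right Mixin2 Outer Base Mid object] + [Base object] + [Right Base]
  take Mixin2:  [Base object] + [Mixin2 Outer Base Mid object] + [Base object] + [Base]
  take Outer:  [Base object] + [Outer Base Mid object] + [Base object] + [Base]
  take Base:  [Base object] + [Base Mid object] + [Base object] + [Base]
  take Mid:  [object] + [Mid object] + [object]
  take object:  [object] + [object] + [object]
MRO: Mixin3 Top Right Mixin2 Outer Base Mid object
dispatch is defined in: Mixin3, Outer. First along the MRO is Mixin3.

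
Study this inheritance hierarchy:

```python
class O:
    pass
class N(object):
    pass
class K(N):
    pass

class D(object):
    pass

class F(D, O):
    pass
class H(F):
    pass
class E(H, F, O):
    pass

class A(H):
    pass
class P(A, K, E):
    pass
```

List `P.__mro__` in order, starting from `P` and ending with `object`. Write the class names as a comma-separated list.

L[P] = P + merge(L[A], L[K], L[E], [A K E])
  take A:  [A H F D O object] + [K N object] + [E H F D O object] + [A K E]
  take K:  [H F D O object] + [K N object] + [E H F D O object] + [K E]
  take N:  [H F D O object] + [N object] + [E H F D O object] + [E]
  take E:  [H F D O object] + [object] + [E H F D O object] + [E]
  take H:  [H F D O object] + [object] + [H F D O object]
  take F:  [F D O object] + [object] + [F D O object]
  take D:  [D O object] + [object] + [D O object]
  take O:  [O object] + [object] + [O object]
  take object:  [object] + [object] + [object]

P, A, K, N, E, H, F, D, O, object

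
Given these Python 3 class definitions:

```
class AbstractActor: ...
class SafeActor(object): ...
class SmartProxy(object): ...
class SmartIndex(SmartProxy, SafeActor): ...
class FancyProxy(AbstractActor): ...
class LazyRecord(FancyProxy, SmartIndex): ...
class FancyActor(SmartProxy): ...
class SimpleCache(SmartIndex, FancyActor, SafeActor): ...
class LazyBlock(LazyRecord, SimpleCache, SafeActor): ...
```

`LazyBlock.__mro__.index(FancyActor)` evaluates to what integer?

L[LazyBlock] = LazyBlock + merge(L[LazyRecord], L[SimpleCache], L[SafeActor], [LazyRecord SimpleCache SafeActor])
  take LazyRecord:  [LazyRecord FancyProxy AbstractActor SmartIndex SmartProxy SafeActor object] + [SimpleCache SmartIndex FancyActor SmartProxy SafeActor object] + [SafeActor object] + [LazyRecord SimpleCache SafeActor]
  take FancyProxy:  [FancyProxy AbstractActor SmartIndex SmartProxy SafeActor object] + [SimpleCache SmartIndex FancyActor SmartProxy SafeActor object] + [SafeActor object] + [SimpleCache SafeActor]
  take AbstractActor:  [AbstractActor SmartIndex SmartProxy SafeActor object] + [SimpleCache SmartIndex FancyActor SmartProxy SafeActor object] + [SafeActor object] + [SimpleCache SafeActor]
  take SimpleCache:  [SmartIndex SmartProxy SafeActor object] + [SimpleCache SmartIndex FancyActor SmartProxy SafeActor object] + [SafeActor object] + [SimpleCache SafeActor]
  take SmartIndex:  [SmartIndex SmartProxy SafeActor object] + [SmartIndex FancyActor SmartProxy SafeActor object] + [SafeActor object] + [SafeActor]
  take FancyActor:  [SmartProxy SafeActor object] + [FancyActor SmartProxy SafeActor object] + [SafeActor object] + [SafeActor]
  take SmartProxy:  [SmartProxy SafeActor object] + [SmartProxy SafeActor object] + [SafeActor object] + [SafeActor]
  take SafeActor:  [SafeActor object] + [SafeActor object] + [SafeActor object] + [SafeActor]
  take object:  [object] + [object] + [object]
MRO: LazyBlock LazyRecord FancyProxy AbstractActor SimpleCache SmartIndex FancyActor SmartProxy SafeActor object
FancyActor sits at index 6.

6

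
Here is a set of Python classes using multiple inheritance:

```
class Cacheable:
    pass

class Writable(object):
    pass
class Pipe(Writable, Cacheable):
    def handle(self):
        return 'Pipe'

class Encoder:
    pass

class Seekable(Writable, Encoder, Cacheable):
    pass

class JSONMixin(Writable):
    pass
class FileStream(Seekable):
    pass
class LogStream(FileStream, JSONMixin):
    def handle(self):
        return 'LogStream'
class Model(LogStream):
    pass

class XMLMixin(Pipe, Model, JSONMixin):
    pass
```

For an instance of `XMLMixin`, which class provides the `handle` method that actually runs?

L[XMLMixin] = XMLMixin + merge(L[Pipe], L[Model], L[JSONMixin], [Pipe Model JSONMixin])
  take Pipe:  [Pipe Writable Cacheable object] + [Model LogStream FileStream Seekable JSONMixin Writable Encoder Cacheable object] + [JSONMixin Writable object] + [Pipe Model JSONMixin]
  take Model:  [Writable Cacheable object] + [Model LogStream FileStream Seekable JSONMixin Writable Encoder Cacheable object] + [JSONMixin Writable object] + [Model JSONMixin]
  take LogStream:  [Writable Cacheable object] + [LogStream FileStream Seekable JSONMixin Writable Encoder Cacheable object] + [JSONMixin Writable object] + [JSONMixin]
  take FileStream:  [Writable Cacheable object] + [FileStream Seekable JSONMixin Writable Encoder Cacheable object] + [JSONMixin Writable object] + [JSONMixin]
  take Seekable:  [Writable Cacheable object] + [Seekable JSONMixin Writable Encoder Cacheable object] + [JSONMixin Writable object] + [JSONMixin]
  take JSONMixin:  [Writable Cacheable object] + [JSONMixin Writable Encoder Cacheable object] + [JSONMixin Writable object] + [JSONMixin]
  take Writable:  [Writable Cacheable object] + [Writable Encoder Cacheable object] + [Writable object]
  take Encoder:  [Cacheable object] + [Encoder Cacheable object] + [object]
  take Cacheable:  [Cacheable object] + [Cacheable object] + [object]
  take object:  [object] + [object] + [object]
MRO: XMLMixin Pipe Model LogStream FileStream Seekable JSONMixin Writable Encoder Cacheable object
handle is defined in: LogStream, Pipe. First along the MRO is Pipe.

Pipe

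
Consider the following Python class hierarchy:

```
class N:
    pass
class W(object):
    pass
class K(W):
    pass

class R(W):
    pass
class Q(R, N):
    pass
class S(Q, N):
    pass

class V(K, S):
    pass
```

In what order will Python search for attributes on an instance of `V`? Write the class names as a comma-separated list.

V, K, S, Q, R, W, N, object

L[V] = V + merge(L[K], L[S], [K S])
  take K:  [K W object] + [S Q R W N object] + [K S]
  take S:  [W object] + [S Q R W N object] + [S]
  take Q:  [W object] + [Q R W N object]
  take R:  [W object] + [R W N object]
  take W:  [W object] + [W N object]
  take N:  [object] + [N object]
  take object:  [object] + [object]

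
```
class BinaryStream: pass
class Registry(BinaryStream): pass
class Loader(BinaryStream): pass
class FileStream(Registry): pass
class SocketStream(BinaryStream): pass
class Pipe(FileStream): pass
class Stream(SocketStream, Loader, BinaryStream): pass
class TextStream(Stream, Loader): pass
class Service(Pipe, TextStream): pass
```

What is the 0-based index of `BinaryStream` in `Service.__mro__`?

8

L[Service] = Service + merge(L[Pipe], L[TextStream], [Pipe TextStream])
  take Pipe:  [Pipe FileStream Registry BinaryStream object] + [TextStream Stream SocketStream Loader BinaryStream object] + [Pipe TextStream]
  take FileStream:  [FileStream Registry BinaryStream object] + [TextStream Stream SocketStream Loader BinaryStream object] + [TextStream]
  take Registry:  [Registry BinaryStream object] + [TextStream Stream SocketStream Loader BinaryStream object] + [TextStream]
  take TextStream:  [BinaryStream object] + [TextStream Stream SocketStream Loader BinaryStream object] + [TextStream]
  take Stream:  [BinaryStream object] + [Stream SocketStream Loader BinaryStream object]
  take SocketStream:  [BinaryStream object] + [SocketStream Loader BinaryStream object]
  take Loader:  [BinaryStream object] + [Loader BinaryStream object]
  take BinaryStream:  [BinaryStream object] + [BinaryStream object]
  take object:  [object] + [object]
MRO: Service Pipe FileStream Registry TextStream Stream SocketStream Loader BinaryStream object
BinaryStream sits at index 8.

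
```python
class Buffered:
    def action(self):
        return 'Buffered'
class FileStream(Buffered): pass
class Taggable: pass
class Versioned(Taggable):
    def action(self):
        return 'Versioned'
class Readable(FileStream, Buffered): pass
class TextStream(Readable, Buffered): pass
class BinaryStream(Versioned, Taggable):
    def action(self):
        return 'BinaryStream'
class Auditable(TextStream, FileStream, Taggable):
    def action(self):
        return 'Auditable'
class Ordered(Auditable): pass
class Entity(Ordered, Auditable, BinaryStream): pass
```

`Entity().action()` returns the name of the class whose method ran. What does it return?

L[Entity] = Entity + merge(L[Ordered], L[Auditable], L[BinaryStream], [Ordered Auditable BinaryStream])
  take Ordered:  [Ordered Auditable TextStream Readable FileStream Buffered Taggable object] + [Auditable TextStream Readable FileStream Buffered Taggable object] + [BinaryStream Versioned Taggable object] + [Ordered Auditable BinaryStream]
  take Auditable:  [Auditable TextStream Readable FileStream Buffered Taggable object] + [Auditable TextStream Readable FileStream Buffered Taggable object] + [BinaryStream Versioned Taggable object] + [Auditable BinaryStream]
  take TextStream:  [TextStream Readable FileStream Buffered Taggable object] + [TextStream Readable FileStream Buffered Taggable object] + [BinaryStream Versioned Taggable object] + [BinaryStream]
  take Readable:  [Readable FileStream Buffered Taggable object] + [Readable FileStream Buffered Taggable object] + [BinaryStream Versioned Taggable object] + [BinaryStream]
  take FileStream:  [FileStream Buffered Taggable object] + [FileStream Buffered Taggable object] + [BinaryStream Versioned Taggable object] + [BinaryStream]
  take Buffered:  [Buffered Taggable object] + [Buffered Taggable object] + [BinaryStream Versioned Taggable object] + [BinaryStream]
  take BinaryStream:  [Taggable object] + [Taggable object] + [BinaryStream Versioned Taggable object] + [BinaryStream]
  take Versioned:  [Taggable object] + [Taggable object] + [Versioned Taggable object]
  take Taggable:  [Taggable object] + [Taggable object] + [Taggable object]
  take object:  [object] + [object] + [object]
MRO: Entity Ordered Auditable TextStream Readable FileStream Buffered BinaryStream Versioned Taggable object
action is defined in: Auditable, BinaryStream, Buffered, Versioned. First along the MRO is Auditable.

Auditable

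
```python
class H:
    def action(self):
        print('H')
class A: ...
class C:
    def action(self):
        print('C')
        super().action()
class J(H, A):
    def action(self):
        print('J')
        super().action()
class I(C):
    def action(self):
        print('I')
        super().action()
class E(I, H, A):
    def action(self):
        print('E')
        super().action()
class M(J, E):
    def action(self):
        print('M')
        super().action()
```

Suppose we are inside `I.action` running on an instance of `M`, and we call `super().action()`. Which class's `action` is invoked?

L[M] = M + merge(L[J], L[E], [J E])
  take J:  [J H A object] + [E I C H A object] + [J E]
  take E:  [H A object] + [E I C H A object] + [E]
  take I:  [H A object] + [I C H A object]
  take C:  [H A object] + [C H A object]
  take H:  [H A object] + [H A object]
  take A:  [A object] + [A object]
  take object:  [object] + [object]
MRO: M J E I C H A object
super() in I.action on a M instance goes to the class after I in M's MRO: C.

C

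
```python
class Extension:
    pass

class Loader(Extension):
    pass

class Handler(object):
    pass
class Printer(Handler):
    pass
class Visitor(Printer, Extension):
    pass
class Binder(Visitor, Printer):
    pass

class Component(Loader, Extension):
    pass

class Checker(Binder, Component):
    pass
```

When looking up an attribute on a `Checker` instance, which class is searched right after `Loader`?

L[Checker] = Checker + merge(L[Binder], L[Component], [Binder Component])
  take Binder:  [Binder Visitor Printer Handler Extension object] + [Component Loader Extension object] + [Binder Component]
  take Visitor:  [Visitor Printer Handler Extension object] + [Component Loader Extension object] + [Component]
  take Printer:  [Printer Handler Extension object] + [Component Loader Extension object] + [Component]
  take Handler:  [Handler Extension object] + [Component Loader Extension object] + [Component]
  take Component:  [Extension object] + [Component Loader Extension object] + [Component]
  take Loader:  [Extension object] + [Loader Extension object]
  take Extension:  [Extension object] + [Extension object]
  take object:  [object] + [object]
MRO: Checker Binder Visitor Printer Handler Component Loader Extension object
Loader is at position 6; next is Extension.

Extension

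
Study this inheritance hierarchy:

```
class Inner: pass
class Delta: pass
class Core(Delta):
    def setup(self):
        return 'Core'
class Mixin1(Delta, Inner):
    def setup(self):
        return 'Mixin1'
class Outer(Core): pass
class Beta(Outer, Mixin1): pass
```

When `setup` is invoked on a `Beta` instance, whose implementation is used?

L[Beta] = Beta + merge(L[Outer], L[Mixin1], [Outer Mixin1])
  take Outer:  [Outer Core Delta object] + [Mixin1 Delta Inner object] + [Outer Mixin1]
  take Core:  [Core Delta object] + [Mixin1 Delta Inner object] + [Mixin1]
  take Mixin1:  [Delta object] + [Mixin1 Delta Inner object] + [Mixin1]
  take Delta:  [Delta object] + [Delta Inner object]
  take Inner:  [object] + [Inner object]
  take object:  [object] + [object]
MRO: Beta Outer Core Mixin1 Delta Inner object
setup is defined in: Core, Mixin1. First along the MRO is Core.

Core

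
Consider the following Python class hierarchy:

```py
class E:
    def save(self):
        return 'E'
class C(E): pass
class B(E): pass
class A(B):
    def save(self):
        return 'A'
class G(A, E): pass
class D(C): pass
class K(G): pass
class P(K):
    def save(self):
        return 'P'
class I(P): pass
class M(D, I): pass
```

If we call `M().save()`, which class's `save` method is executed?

L[M] = M + merge(L[D], L[I], [D I])
  take D:  [D C E object] + [I P K G A B E object] + [D I]
  take C:  [C E object] + [I P K G A B E object] + [I]
  take I:  [E object] + [I P K G A B E object] + [I]
  take P:  [E object] + [P K G A B E object]
  take K:  [E object] + [K G A B E object]
  take G:  [E object] + [G A B E object]
  take A:  [E object] + [A B E object]
  take B:  [E object] + [B E object]
  take E:  [E object] + [E object]
  take object:  [object] + [object]
MRO: M D C I P K G A B E object
save is defined in: A, E, P. First along the MRO is P.

P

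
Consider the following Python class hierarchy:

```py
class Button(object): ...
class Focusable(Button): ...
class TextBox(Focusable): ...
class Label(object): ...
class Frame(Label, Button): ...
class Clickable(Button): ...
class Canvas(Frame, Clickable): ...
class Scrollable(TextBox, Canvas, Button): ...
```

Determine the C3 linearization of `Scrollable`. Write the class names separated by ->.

L[Scrollable] = Scrollable + merge(L[TextBox], L[Canvas], L[Button], [TextBox Canvas Button])
  take TextBox:  [TextBox Focusable Button object] + [Canvas Frame Label Clickable Button object] + [Button object] + [TextBox Canvas Button]
  take Focusable:  [Focusable Button object] + [Canvas Frame Label Clickable Button object] + [Button object] + [Canvas Button]
  take Canvas:  [Button object] + [Canvas Frame Label Clickable Button object] + [Button object] + [Canvas Button]
  take Frame:  [Button object] + [Frame Label Clickable Button object] + [Button object] + [Button]
  take Label:  [Button object] + [Label Clickable Button object] + [Button object] + [Button]
  take Clickable:  [Button object] + [Clickable Button object] + [Button object] + [Button]
  take Button:  [Button object] + [Button object] + [Button object] + [Button]
  take object:  [object] + [object] + [object]

Scrollable -> TextBox -> Focusable -> Canvas -> Frame -> Label -> Clickable -> Button -> object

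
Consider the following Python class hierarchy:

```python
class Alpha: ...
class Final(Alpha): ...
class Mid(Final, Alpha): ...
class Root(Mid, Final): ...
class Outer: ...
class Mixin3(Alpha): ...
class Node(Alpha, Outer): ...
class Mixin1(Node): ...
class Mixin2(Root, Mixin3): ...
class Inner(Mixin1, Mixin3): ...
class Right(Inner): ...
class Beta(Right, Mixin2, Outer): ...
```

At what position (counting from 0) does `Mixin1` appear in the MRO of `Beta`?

3

L[Beta] = Beta + merge(L[Right], L[Mixin2], L[Outer], [Right Mixin2 Outer])
  take Right:  [Right Inner Mixin1 Node Mixin3 Alpha Outer object] + [Mixin2 Root Mid Final Mixin3 Alpha object] + [Outer object] + [Right Mixin2 Outer]
  take Inner:  [Inner Mixin1 Node Mixin3 Alpha Outer object] + [Mixin2 Root Mid Final Mixin3 Alpha object] + [Outer object] + [Mixin2 Outer]
  take Mixin1:  [Mixin1 Node Mixin3 Alpha Outer object] + [Mixin2 Root Mid Final Mixin3 Alpha object] + [Outer object] + [Mixin2 Outer]
  take Node:  [Node Mixin3 Alpha Outer object] + [Mixin2 Root Mid Final Mixin3 Alpha object] + [Outer object] + [Mixin2 Outer]
  take Mixin2:  [Mixin3 Alpha Outer object] + [Mixin2 Root Mid Final Mixin3 Alpha object] + [Outer object] + [Mixin2 Outer]
  take Root:  [Mixin3 Alpha Outer object] + [Root Mid Final Mixin3 Alpha object] + [Outer object] + [Outer]
  take Mid:  [Mixin3 Alpha Outer object] + [Mid Final Mixin3 Alpha object] + [Outer object] + [Outer]
  take Final:  [Mixin3 Alpha Outer object] + [Final Mixin3 Alpha object] + [Outer object] + [Outer]
  take Mixin3:  [Mixin3 Alpha Outer object] + [Mixin3 Alpha object] + [Outer object] + [Outer]
  take Alpha:  [Alpha Outer object] + [Alpha object] + [Outer object] + [Outer]
  take Outer:  [Outer object] + [object] + [Outer object] + [Outer]
  take object:  [object] + [object] + [object]
MRO: Beta Right Inner Mixin1 Node Mixin2 Root Mid Final Mixin3 Alpha Outer object
Mixin1 sits at index 3.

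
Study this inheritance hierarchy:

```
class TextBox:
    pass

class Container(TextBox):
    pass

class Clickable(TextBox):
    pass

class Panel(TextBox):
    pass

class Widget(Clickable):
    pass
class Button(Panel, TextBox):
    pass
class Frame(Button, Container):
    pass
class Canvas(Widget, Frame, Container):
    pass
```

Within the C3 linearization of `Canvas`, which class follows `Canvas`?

Widget

L[Canvas] = Canvas + merge(L[Widget], L[Frame], L[Container], [Widget Frame Container])
  take Widget:  [Widget Clickable TextBox object] + [Frame Button Panel Container TextBox object] + [Container TextBox object] + [Widget Frame Container]
  take Clickable:  [Clickable TextBox object] + [Frame Button Panel Container TextBox object] + [Container TextBox object] + [Frame Container]
  take Frame:  [TextBox object] + [Frame Button Panel Container TextBox object] + [Container TextBox object] + [Frame Container]
  take Button:  [TextBox object] + [Button Panel Container TextBox object] + [Container TextBox object] + [Container]
  take Panel:  [TextBox object] + [Panel Container TextBox object] + [Container TextBox object] + [Container]
  take Container:  [TextBox object] + [Container TextBox object] + [Container TextBox object] + [Container]
  take TextBox:  [TextBox object] + [TextBox object] + [TextBox object]
  take object:  [object] + [object] + [object]
MRO: Canvas Widget Clickable Frame Button Panel Container TextBox object
Canvas is at position 0; next is Widget.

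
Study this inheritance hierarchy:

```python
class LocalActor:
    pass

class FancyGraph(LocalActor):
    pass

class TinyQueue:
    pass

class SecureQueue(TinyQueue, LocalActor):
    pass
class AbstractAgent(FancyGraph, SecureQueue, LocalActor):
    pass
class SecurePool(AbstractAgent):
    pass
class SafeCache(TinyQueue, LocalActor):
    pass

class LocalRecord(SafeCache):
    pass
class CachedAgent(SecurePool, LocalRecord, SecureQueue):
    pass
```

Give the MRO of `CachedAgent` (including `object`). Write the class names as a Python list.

L[CachedAgent] = CachedAgent + merge(L[SecurePool], L[LocalRecord], L[SecureQueue], [SecurePool LocalRecord SecureQueue])
  take SecurePool:  [SecurePool AbstractAgent FancyGraph SecureQueue TinyQueue LocalActor object] + [LocalRecord SafeCache TinyQueue LocalActor object] + [SecureQueue TinyQueue LocalActor object] + [SecurePool LocalRecord SecureQueue]
  take AbstractAgent:  [AbstractAgent FancyGraph SecureQueue TinyQueue LocalActor object] + [LocalRecord SafeCache TinyQueue LocalActor object] + [SecureQueue TinyQueue LocalActor object] + [LocalRecord SecureQueue]
  take FancyGraph:  [FancyGraph SecureQueue TinyQueue LocalActor object] + [LocalRecord SafeCache TinyQueue LocalActor object] + [SecureQueue TinyQueue LocalActor object] + [LocalRecord SecureQueue]
  take LocalRecord:  [SecureQueue TinyQueue LocalActor object] + [LocalRecord SafeCache TinyQueue LocalActor object] + [SecureQueue TinyQueue LocalActor object] + [LocalRecord SecureQueue]
  take SecureQueue:  [SecureQueue TinyQueue LocalActor object] + [SafeCache TinyQueue LocalActor object] + [SecureQueue TinyQueue LocalActor object] + [SecureQueue]
  take SafeCache:  [TinyQueue LocalActor object] + [SafeCache TinyQueue LocalActor object] + [TinyQueue LocalActor object]
  take TinyQueue:  [TinyQueue LocalActor object] + [TinyQueue LocalActor object] + [TinyQueue LocalActor object]
  take LocalActor:  [LocalActor object] + [LocalActor object] + [LocalActor object]
  take object:  [object] + [object] + [object]

[CachedAgent, SecurePool, AbstractAgent, FancyGraph, LocalRecord, SecureQueue, SafeCache, TinyQueue, LocalActor, object]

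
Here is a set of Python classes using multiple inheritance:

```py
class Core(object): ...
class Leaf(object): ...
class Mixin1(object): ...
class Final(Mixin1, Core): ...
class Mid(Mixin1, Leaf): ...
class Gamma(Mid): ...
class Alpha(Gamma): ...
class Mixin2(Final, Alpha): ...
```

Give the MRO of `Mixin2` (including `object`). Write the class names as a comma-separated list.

Mixin2, Final, Alpha, Gamma, Mid, Mixin1, Core, Leaf, object

L[Mixin2] = Mixin2 + merge(L[Final], L[Alpha], [Final Alpha])
  take Final:  [Final Mixin1 Core object] + [Alpha Gamma Mid Mixin1 Leaf object] + [Final Alpha]
  take Alpha:  [Mixin1 Core object] + [Alpha Gamma Mid Mixin1 Leaf object] + [Alpha]
  take Gamma:  [Mixin1 Core object] + [Gamma Mid Mixin1 Leaf object]
  take Mid:  [Mixin1 Core object] + [Mid Mixin1 Leaf object]
  take Mixin1:  [Mixin1 Core object] + [Mixin1 Leaf object]
  take Core:  [Core object] + [Leaf object]
  take Leaf:  [object] + [Leaf object]
  take object:  [object] + [object]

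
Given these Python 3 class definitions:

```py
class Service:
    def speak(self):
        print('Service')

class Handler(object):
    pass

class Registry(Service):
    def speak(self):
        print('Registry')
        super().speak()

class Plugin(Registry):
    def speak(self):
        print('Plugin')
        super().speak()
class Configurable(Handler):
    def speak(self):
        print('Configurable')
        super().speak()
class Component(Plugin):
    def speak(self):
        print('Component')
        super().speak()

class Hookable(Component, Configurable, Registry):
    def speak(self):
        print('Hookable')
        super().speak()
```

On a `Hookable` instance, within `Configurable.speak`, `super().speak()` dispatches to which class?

Registry

L[Hookable] = Hookable + merge(L[Component], L[Configurable], L[Registry], [Component Configurable Registry])
  take Component:  [Component Plugin Registry Service object] + [Configurable Handler object] + [Registry Service object] + [Component Configurable Registry]
  take Plugin:  [Plugin Registry Service object] + [Configurable Handler object] + [Registry Service object] + [Configurable Registry]
  take Configurable:  [Registry Service object] + [Configurable Handler object] + [Registry Service object] + [Configurable Registry]
  take Registry:  [Registry Service object] + [Handler object] + [Registry Service object] + [Registry]
  take Service:  [Service object] + [Handler object] + [Service object]
  take Handler:  [object] + [Handler object] + [object]
  take object:  [object] + [object] + [object]
MRO: Hookable Component Plugin Configurable Registry Service Handler object
super() in Configurable.speak on a Hookable instance goes to the class after Configurable in Hookable's MRO: Registry.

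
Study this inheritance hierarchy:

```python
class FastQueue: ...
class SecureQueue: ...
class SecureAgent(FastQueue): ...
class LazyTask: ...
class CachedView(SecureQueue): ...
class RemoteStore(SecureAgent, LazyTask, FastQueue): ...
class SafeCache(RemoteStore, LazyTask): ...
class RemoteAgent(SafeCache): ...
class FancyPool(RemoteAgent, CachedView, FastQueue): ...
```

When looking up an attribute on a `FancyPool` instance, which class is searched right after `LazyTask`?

L[FancyPool] = FancyPool + merge(L[RemoteAgent], L[CachedView], L[FastQueue], [RemoteAgent CachedView FastQueue])
  take RemoteAgent:  [RemoteAgent SafeCache RemoteStore SecureAgent LazyTask FastQueue object] + [CachedView SecureQueue object] + [FastQueue object] + [RemoteAgent CachedView FastQueue]
  take SafeCache:  [SafeCache RemoteStore SecureAgent LazyTask FastQueue object] + [CachedView SecureQueue object] + [FastQueue object] + [CachedView FastQueue]
  take RemoteStore:  [RemoteStore SecureAgent LazyTask FastQueue object] + [CachedView SecureQueue object] + [FastQueue object] + [CachedView FastQueue]
  take SecureAgent:  [SecureAgent LazyTask FastQueue object] + [CachedView SecureQueue object] + [FastQueue object] + [CachedView FastQueue]
  take LazyTask:  [LazyTask FastQueue object] + [CachedView SecureQueue object] + [FastQueue object] + [CachedView FastQueue]
  take CachedView:  [FastQueue object] + [CachedView SecureQueue object] + [FastQueue object] + [CachedView FastQueue]
  take FastQueue:  [FastQueue object] + [SecureQueue object] + [FastQueue object] + [FastQueue]
  take SecureQueue:  [object] + [SecureQueue object] + [object]
  take object:  [object] + [object] + [object]
MRO: FancyPool RemoteAgent SafeCache RemoteStore SecureAgent LazyTask CachedView FastQueue SecureQueue object
LazyTask is at position 5; next is CachedView.

CachedView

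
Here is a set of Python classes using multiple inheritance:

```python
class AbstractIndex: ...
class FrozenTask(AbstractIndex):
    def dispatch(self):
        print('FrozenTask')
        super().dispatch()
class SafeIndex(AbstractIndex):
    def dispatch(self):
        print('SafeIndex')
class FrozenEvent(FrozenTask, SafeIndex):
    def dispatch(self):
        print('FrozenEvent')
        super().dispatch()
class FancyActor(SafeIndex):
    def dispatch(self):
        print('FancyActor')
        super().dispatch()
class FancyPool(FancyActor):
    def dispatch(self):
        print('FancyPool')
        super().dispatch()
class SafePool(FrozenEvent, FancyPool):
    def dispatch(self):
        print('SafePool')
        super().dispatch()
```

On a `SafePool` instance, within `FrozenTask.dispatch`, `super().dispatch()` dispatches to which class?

FancyPool

L[SafePool] = SafePool + merge(L[FrozenEvent], L[FancyPool], [FrozenEvent FancyPool])
  take FrozenEvent:  [FrozenEvent FrozenTask SafeIndex AbstractIndex object] + [FancyPool FancyActor SafeIndex AbstractIndex object] + [FrozenEvent FancyPool]
  take FrozenTask:  [FrozenTask SafeIndex AbstractIndex object] + [FancyPool FancyActor SafeIndex AbstractIndex object] + [FancyPool]
  take FancyPool:  [SafeIndex AbstractIndex object] + [FancyPool FancyActor SafeIndex AbstractIndex object] + [FancyPool]
  take FancyActor:  [SafeIndex AbstractIndex object] + [FancyActor SafeIndex AbstractIndex object]
  take SafeIndex:  [SafeIndex AbstractIndex object] + [SafeIndex AbstractIndex object]
  take AbstractIndex:  [AbstractIndex object] + [AbstractIndex object]
  take object:  [object] + [object]
MRO: SafePool FrozenEvent FrozenTask FancyPool FancyActor SafeIndex AbstractIndex object
super() in FrozenTask.dispatch on a SafePool instance goes to the class after FrozenTask in SafePool's MRO: FancyPool.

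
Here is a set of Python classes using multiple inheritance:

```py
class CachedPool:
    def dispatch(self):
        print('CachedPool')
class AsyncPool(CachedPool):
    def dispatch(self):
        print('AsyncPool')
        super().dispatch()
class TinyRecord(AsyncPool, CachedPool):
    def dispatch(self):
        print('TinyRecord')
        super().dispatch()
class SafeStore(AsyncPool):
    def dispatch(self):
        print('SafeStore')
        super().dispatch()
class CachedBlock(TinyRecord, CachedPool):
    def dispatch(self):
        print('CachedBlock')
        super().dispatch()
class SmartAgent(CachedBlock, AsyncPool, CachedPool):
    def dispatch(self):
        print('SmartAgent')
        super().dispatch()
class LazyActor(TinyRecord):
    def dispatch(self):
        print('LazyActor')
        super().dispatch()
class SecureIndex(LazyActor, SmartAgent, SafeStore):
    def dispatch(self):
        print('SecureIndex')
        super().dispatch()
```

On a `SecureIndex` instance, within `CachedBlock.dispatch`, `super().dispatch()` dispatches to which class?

L[SecureIndex] = SecureIndex + merge(L[LazyActor], L[SmartAgent], L[SafeStore], [LazyActor SmartAgent SafeStore])
  take LazyActor:  [LazyActor TinyRecord AsyncPool CachedPool object] + [SmartAgent CachedBlock TinyRecord AsyncPool CachedPool object] + [SafeStore AsyncPool CachedPool object] + [LazyActor SmartAgent SafeStore]
  take SmartAgent:  [TinyRecord AsyncPool CachedPool object] + [SmartAgent CachedBlock TinyRecord AsyncPool CachedPool object] + [SafeStore AsyncPool CachedPool object] + [SmartAgent SafeStore]
  take CachedBlock:  [TinyRecord AsyncPool CachedPool object] + [CachedBlock TinyRecord AsyncPool CachedPool object] + [SafeStore AsyncPool CachedPool object] + [SafeStore]
  take TinyRecord:  [TinyRecord AsyncPool CachedPool object] + [TinyRecord AsyncPool CachedPool object] + [SafeStore AsyncPool CachedPool object] + [SafeStore]
  take SafeStore:  [AsyncPool CachedPool object] + [AsyncPool CachedPool object] + [SafeStore AsyncPool CachedPool object] + [SafeStore]
  take AsyncPool:  [AsyncPool CachedPool object] + [AsyncPool CachedPool object] + [AsyncPool CachedPool object]
  take CachedPool:  [CachedPool object] + [CachedPool object] + [CachedPool object]
  take object:  [object] + [object] + [object]
MRO: SecureIndex LazyActor SmartAgent CachedBlock TinyRecord SafeStore AsyncPool CachedPool object
super() in CachedBlock.dispatch on a SecureIndex instance goes to the class after CachedBlock in SecureIndex's MRO: TinyRecord.

TinyRecord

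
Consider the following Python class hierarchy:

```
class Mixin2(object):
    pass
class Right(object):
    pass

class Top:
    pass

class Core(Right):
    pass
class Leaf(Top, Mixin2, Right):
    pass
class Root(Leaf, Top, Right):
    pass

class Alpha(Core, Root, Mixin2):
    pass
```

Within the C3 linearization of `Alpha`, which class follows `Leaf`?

Top

L[Alpha] = Alpha + merge(L[Core], L[Root], L[Mixin2], [Core Root Mixin2])
  take Core:  [Core Right object] + [Root Leaf Top Mixin2 Right object] + [Mixin2 object] + [Core Root Mixin2]
  take Root:  [Right object] + [Root Leaf Top Mixin2 Right object] + [Mixin2 object] + [Root Mixin2]
  take Leaf:  [Right object] + [Leaf Top Mixin2 Right object] + [Mixin2 object] + [Mixin2]
  take Top:  [Right object] + [Top Mixin2 Right object] + [Mixin2 object] + [Mixin2]
  take Mixin2:  [Right object] + [Mixin2 Right object] + [Mixin2 object] + [Mixin2]
  take Right:  [Right object] + [Right object] + [object]
  take object:  [object] + [object] + [object]
MRO: Alpha Core Root Leaf Top Mixin2 Right object
Leaf is at position 3; next is Top.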